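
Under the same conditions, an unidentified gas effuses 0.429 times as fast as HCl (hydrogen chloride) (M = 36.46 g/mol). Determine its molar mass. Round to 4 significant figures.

By Graham's law, rate_X/rate_HCl = √(M_HCl/M_X).
0.429 = √(36.46/M_X)
M_X = 36.46 / 0.429² = 36.46 / 0.1840 = 198.1 g/mol

198.1 g/mol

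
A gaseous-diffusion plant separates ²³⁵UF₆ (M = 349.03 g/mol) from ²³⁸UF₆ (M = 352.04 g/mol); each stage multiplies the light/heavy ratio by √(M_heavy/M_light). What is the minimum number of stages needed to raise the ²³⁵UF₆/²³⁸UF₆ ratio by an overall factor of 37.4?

844

Single-stage factor α = √(352.04/349.03), so ln α = ½ ln(1.00862) = 0.004293.
Need α^N ≥ 37.4 ⇒ N ≥ ln(37.4) / ln α = 3.622 / 0.004293 = 843.53.
So at least 844 stages are needed.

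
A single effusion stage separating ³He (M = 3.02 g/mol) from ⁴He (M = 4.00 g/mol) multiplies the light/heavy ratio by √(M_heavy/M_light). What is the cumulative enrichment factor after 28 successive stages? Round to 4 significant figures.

Each stage multiplies the ratio by α = √(4.00/3.02), so after 28 stages the overall factor is α^28 = (4.00/3.02)^(28/2).
= 1.32450^14 = 51.14.

51.14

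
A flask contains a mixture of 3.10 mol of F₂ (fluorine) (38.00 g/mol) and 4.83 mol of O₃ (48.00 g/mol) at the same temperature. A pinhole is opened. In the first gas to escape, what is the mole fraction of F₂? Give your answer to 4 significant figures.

0.4191

Each component's effusion rate ∝ (its partial pressure)·(1/√M) ∝ n_i/√M_i.
So x_F₂ in the escaping gas = (n_F₂/√M_F₂) / Σ(n_i/√M_i)
= (3.10/√38.00) / (3.10/√38.00 + 4.83/√48.00) = 0.5029/(0.5029 + 0.6972) = 0.4191.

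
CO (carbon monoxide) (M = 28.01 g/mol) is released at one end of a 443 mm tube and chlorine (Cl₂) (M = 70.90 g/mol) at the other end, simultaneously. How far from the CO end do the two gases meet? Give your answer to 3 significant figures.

In equal time, each gas travels a distance ∝ its rate ∝ 1/√M, so d_CO/d_Cl₂ = √(M_Cl₂/M_CO) = √(70.90/28.01) = 1.591.
With d_CO + d_Cl₂ = 443 mm, d_Cl₂ = 443/(1 + 1.591) = 171.0 mm.
d_CO = 443 − 171.0 = 272 mm.

272 mm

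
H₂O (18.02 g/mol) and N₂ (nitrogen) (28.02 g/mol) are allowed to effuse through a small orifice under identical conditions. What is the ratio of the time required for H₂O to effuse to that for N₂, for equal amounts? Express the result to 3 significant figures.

Since effusion rate ∝ 1/√M, t_H₂O/t_N₂ = √(M_H₂O/M_N₂) = √(18.02/28.02) = √0.6431 = 0.802.

0.802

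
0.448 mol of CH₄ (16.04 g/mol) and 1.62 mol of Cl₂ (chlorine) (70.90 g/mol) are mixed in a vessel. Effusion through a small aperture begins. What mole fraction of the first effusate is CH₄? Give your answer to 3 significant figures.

Rate_i ∝ x_i/√M_i (Graham's law weighted by mole fraction), so the effusate composition follows n_i/√M_i.
x_CH₄(eff) = (n_CH₄/√M_CH₄) / (n_CH₄/√M_CH₄ + n_Cl₂/√M_Cl₂)
= (0.448/√16.04) / (0.448/√16.04 + 1.62/√70.90) = 0.1119/(0.1119 + 0.1924) = 0.368.

0.368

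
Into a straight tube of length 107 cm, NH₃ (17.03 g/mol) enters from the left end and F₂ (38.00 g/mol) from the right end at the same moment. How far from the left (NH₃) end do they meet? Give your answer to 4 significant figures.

64.09 cm

Graham's law gives d_NH₃/d_F₂ = rate_NH₃/rate_F₂ = √(M_F₂/M_NH₃) = √(38.00/17.03) = 1.494.
With d_NH₃ + d_F₂ = 107 cm, d_F₂ = 107/(1 + 1.494) = 42.91 cm.
d_NH₃ = 107 − 42.91 = 64.09 cm.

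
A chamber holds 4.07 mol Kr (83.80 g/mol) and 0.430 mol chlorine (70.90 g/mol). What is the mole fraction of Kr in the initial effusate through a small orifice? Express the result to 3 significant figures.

The effusion rate of species i is ∝ p_i/√M_i ∝ n_i/√M_i.
x_Kr(eff) = (n_Kr/√M_Kr) / (n_Kr/√M_Kr + n_Cl₂/√M_Cl₂)
= (4.07/√83.80) / (4.07/√83.80 + 0.430/√70.90) = 0.4446/(0.4446 + 0.05107) = 0.897.

0.897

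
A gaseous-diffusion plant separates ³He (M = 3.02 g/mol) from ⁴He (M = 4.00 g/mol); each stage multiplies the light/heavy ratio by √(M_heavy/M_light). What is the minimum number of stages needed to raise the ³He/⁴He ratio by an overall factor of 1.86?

5

Single-stage factor α = √(4.00/3.02), so ln α = ½ ln(1.32450) = 0.1405.
Need α^N ≥ 1.86 ⇒ N ≥ ln(1.86) / ln α = 0.6206 / 0.1405 = 4.42.
Minimum whole number of stages: N = 5.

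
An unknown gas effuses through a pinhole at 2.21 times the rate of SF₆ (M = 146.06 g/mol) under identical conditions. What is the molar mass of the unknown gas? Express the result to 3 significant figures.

By Graham's law, rate_X/rate_SF₆ = √(M_SF₆/M_X).
2.21 = √(146.06/M_X)
M_X = 146.06 / 2.21² = 146.06 / 4.884 = 29.9 g/mol

29.9 g/mol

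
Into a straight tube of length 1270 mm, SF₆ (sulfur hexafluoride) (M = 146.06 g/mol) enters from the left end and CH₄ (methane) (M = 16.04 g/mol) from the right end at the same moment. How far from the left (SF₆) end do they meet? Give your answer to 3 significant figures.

316 mm

In equal time, each gas travels a distance ∝ its rate ∝ 1/√M, so d_SF₆/d_CH₄ = √(M_CH₄/M_SF₆) = √(16.04/146.06) = 0.3314.
With d_SF₆ + d_CH₄ = 1270 mm, d_CH₄ = 1270/(1 + 0.3314) = 953.9 mm.
d_SF₆ = 1270 − 953.9 = 316 mm.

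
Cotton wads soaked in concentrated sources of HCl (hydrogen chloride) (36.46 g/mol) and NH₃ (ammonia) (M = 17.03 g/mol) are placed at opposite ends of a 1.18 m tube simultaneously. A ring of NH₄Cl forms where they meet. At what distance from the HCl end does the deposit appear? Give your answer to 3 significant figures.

0.479 m

In equal time, each gas travels a distance ∝ its rate ∝ 1/√M, so d_HCl/d_NH₃ = √(M_NH₃/M_HCl) = √(17.03/36.46) = 0.6834.
With d_HCl + d_NH₃ = 1.18 m, d_NH₃ = 1.18/(1 + 0.6834) = 0.7009 m.
d_HCl = 1.18 − 0.7009 = 0.479 m.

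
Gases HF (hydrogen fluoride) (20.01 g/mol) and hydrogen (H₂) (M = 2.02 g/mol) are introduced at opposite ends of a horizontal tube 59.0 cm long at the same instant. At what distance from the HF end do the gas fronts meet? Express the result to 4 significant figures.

Distances travelled in equal time are proportional to diffusion rates, so d_HF/d_H₂ = √(M_H₂/M_HF) = √(2.02/20.01) = 0.3177.
With d_HF + d_H₂ = 59.0 cm, d_H₂ = 59.0/(1 + 0.3177) = 44.77 cm.
d_HF = 59.0 − 44.77 = 14.23 cm.

14.23 cm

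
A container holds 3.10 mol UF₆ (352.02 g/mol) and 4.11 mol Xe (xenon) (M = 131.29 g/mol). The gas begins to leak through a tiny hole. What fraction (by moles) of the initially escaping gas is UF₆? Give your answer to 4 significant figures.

0.3154

Rate_i ∝ x_i/√M_i (Graham's law weighted by mole fraction), so the effusate composition follows n_i/√M_i.
x_UF₆(eff) = (n_UF₆/√M_UF₆) / (n_UF₆/√M_UF₆ + n_Xe/√M_Xe)
= (3.10/√352.02) / (3.10/√352.02 + 4.11/√131.29) = 0.1652/(0.1652 + 0.3587) = 0.3154.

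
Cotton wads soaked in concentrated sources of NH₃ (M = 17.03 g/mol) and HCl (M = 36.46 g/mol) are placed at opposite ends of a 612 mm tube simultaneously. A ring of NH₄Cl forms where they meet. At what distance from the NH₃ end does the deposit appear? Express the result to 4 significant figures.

Graham's law gives d_NH₃/d_HCl = rate_NH₃/rate_HCl = √(M_HCl/M_NH₃) = √(36.46/17.03) = 1.463.
With d_NH₃ + d_HCl = 612 mm, d_HCl = 612/(1 + 1.463) = 248.5 mm.
d_NH₃ = 612 − 248.5 = 363.5 mm.

363.5 mm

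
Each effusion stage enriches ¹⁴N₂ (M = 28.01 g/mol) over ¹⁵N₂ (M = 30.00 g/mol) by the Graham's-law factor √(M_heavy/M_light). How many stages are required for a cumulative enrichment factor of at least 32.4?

102

With α = √(30.00/28.01) per stage, ln α = ½ ln(1.07105) = 0.03432.
Need α^N ≥ 32.4 ⇒ N ≥ ln(32.4) / ln α = 3.478 / 0.03432 = 101.35.
Rounding up, N = 102 stages.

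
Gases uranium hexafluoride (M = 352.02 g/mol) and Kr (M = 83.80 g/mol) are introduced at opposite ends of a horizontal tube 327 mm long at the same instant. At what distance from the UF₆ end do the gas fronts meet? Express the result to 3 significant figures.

Distances travelled in equal time are proportional to diffusion rates, so d_UF₆/d_Kr = √(M_Kr/M_UF₆) = √(83.80/352.02) = 0.4879.
With d_UF₆ + d_Kr = 327 mm, d_Kr = 327/(1 + 0.4879) = 219.8 mm.
d_UF₆ = 327 − 219.8 = 107 mm.

107 mm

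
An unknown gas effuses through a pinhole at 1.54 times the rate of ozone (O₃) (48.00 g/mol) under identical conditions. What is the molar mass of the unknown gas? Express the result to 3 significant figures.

20.2 g/mol

By Graham's law, rate_X/rate_O₃ = √(M_O₃/M_X).
1.54 = √(48.00/M_X)
M_X = 48.00 / 1.54² = 48.00 / 2.372 = 20.2 g/mol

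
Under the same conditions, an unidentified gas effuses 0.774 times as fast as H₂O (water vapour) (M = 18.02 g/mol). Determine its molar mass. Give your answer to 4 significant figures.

Using Graham's law: rate_X/rate_H₂O = √(M_H₂O/M_X).
0.774 = √(18.02/M_X)
M_X = 18.02 / 0.774² = 18.02 / 0.5991 = 30.08 g/mol

30.08 g/mol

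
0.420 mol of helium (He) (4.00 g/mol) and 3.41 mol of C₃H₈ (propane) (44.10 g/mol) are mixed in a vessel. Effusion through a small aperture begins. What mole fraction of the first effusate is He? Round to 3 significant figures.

Effusion rate of each component ∝ n_i/√M_i (partial pressure × 1/√M).
Mole fraction of He in the effusate = (n_He/√M_He) / (n_He/√M_He + n_C₃H₈/√M_C₃H₈)
= (0.420/√4.00) / (0.420/√4.00 + 3.41/√44.10) = 0.2100/(0.2100 + 0.5135) = 0.290.

0.290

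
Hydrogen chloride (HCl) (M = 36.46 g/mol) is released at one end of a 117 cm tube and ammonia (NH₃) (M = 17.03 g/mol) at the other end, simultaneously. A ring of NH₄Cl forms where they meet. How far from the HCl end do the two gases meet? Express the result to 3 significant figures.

47.5 cm

Distances travelled in equal time are proportional to diffusion rates, so d_HCl/d_NH₃ = √(M_NH₃/M_HCl) = √(17.03/36.46) = 0.6834.
With d_HCl + d_NH₃ = 117 cm, d_NH₃ = 117/(1 + 0.6834) = 69.50 cm.
d_HCl = 117 − 69.50 = 47.5 cm.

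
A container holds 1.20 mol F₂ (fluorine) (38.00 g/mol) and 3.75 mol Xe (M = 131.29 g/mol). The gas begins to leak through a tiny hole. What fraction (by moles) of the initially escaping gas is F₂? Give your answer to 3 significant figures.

0.373

Effusion rate of each component ∝ n_i/√M_i (partial pressure × 1/√M).
Mole fraction of F₂ in the effusate = (n_F₂/√M_F₂) / (n_F₂/√M_F₂ + n_Xe/√M_Xe)
= (1.20/√38.00) / (1.20/√38.00 + 3.75/√131.29) = 0.1947/(0.1947 + 0.3273) = 0.373.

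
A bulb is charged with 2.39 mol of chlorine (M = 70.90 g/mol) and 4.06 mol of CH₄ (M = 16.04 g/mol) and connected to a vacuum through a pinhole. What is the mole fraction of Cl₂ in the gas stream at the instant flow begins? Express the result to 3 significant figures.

The effusion rate of species i is ∝ p_i/√M_i ∝ n_i/√M_i.
x_Cl₂(eff) = (n_Cl₂/√M_Cl₂) / (n_Cl₂/√M_Cl₂ + n_CH₄/√M_CH₄)
= (2.39/√70.90) / (2.39/√70.90 + 4.06/√16.04) = 0.2838/(0.2838 + 1.014) = 0.219.

0.219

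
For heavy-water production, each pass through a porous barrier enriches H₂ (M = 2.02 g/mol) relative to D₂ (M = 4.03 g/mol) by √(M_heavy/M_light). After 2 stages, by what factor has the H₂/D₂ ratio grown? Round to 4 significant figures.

1.995

Each stage multiplies the ratio by α = √(4.03/2.02), so after 2 stages the overall factor is α^2 = (4.03/2.02)^(2/2).
= 1.99505^1 = 1.995.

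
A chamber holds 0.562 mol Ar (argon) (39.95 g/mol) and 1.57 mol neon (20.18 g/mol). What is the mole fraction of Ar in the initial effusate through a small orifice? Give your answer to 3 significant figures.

0.203

The effusion rate of species i is ∝ p_i/√M_i ∝ n_i/√M_i.
So x_Ar in the escaping gas = (n_Ar/√M_Ar) / Σ(n_i/√M_i)
= (0.562/√39.95) / (0.562/√39.95 + 1.57/√20.18) = 0.08892/(0.08892 + 0.3495) = 0.203.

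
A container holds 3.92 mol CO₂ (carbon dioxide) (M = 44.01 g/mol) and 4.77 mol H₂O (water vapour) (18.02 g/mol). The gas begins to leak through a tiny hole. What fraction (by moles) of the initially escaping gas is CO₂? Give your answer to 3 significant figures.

The effusion rate of species i is ∝ p_i/√M_i ∝ n_i/√M_i.
Mole fraction of CO₂ in the effusate = (n_CO₂/√M_CO₂) / (n_CO₂/√M_CO₂ + n_H₂O/√M_H₂O)
= (3.92/√44.01) / (3.92/√44.01 + 4.77/√18.02) = 0.5909/(0.5909 + 1.124) = 0.345.

0.345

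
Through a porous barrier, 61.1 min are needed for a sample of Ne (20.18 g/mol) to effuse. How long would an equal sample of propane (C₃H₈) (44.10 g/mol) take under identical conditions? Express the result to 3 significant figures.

Graham's law gives t_C₃H₈/t_Ne = √(M_C₃H₈/M_Ne) = √(44.10/20.18) = √2.185 = 1.478.
So the time for C₃H₈ is 61.1 × 1.478 = 90.3 min.

90.3 min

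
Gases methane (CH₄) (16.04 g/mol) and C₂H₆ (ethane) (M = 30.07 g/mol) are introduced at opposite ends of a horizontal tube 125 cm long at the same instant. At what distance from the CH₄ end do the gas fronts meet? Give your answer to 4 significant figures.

Distances travelled in equal time are proportional to diffusion rates, so d_CH₄/d_C₂H₆ = √(M_C₂H₆/M_CH₄) = √(30.07/16.04) = 1.369.
With d_CH₄ + d_C₂H₆ = 125 cm, d_C₂H₆ = 125/(1 + 1.369) = 52.76 cm.
d_CH₄ = 125 − 52.76 = 72.24 cm.

72.24 cm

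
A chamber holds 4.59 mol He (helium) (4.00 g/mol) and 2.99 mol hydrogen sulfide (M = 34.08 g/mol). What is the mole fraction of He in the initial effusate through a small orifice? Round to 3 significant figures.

Each component's effusion rate ∝ (its partial pressure)·(1/√M) ∝ n_i/√M_i.
Mole fraction of He in the effusate = (n_He/√M_He) / (n_He/√M_He + n_H₂S/√M_H₂S)
= (4.59/√4.00) / (4.59/√4.00 + 2.99/√34.08) = 2.295/(2.295 + 0.5122) = 0.818.

0.818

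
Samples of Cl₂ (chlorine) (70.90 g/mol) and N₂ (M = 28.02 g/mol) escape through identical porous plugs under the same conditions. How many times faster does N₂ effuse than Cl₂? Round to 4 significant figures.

From Graham's law, rate_N₂/rate_Cl₂ = √(M_Cl₂/M_N₂) = √(70.90/28.02) = √2.530 = 1.591.

1.591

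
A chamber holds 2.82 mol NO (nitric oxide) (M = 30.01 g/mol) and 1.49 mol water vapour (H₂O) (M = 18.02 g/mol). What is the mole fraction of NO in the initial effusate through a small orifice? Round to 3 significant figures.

0.595

The effusion rate of species i is ∝ p_i/√M_i ∝ n_i/√M_i.
x_NO(eff) = (n_NO/√M_NO) / (n_NO/√M_NO + n_H₂O/√M_H₂O)
= (2.82/√30.01) / (2.82/√30.01 + 1.49/√18.02) = 0.5148/(0.5148 + 0.3510) = 0.595.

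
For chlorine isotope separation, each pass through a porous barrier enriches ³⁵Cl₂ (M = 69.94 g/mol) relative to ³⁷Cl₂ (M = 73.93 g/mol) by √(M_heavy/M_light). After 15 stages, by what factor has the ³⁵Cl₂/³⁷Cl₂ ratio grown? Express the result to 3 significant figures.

After 15 stages the ratio has grown by (√(73.93/69.94))^15 = (73.93/69.94)^(15/2).
= 1.05705^(15/2) = 1.52.

1.52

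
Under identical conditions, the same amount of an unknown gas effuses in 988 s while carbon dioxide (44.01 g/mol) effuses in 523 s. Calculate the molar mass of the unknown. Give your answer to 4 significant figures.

Using Graham's law: t_X/t_CO₂ = √(M_X/M_CO₂).
988/523 = 1.889 = √(M_X/44.01)
M_X = 44.01 × 1.889² = 44.01 × 3.569 = 157.1 g/mol

157.1 g/mol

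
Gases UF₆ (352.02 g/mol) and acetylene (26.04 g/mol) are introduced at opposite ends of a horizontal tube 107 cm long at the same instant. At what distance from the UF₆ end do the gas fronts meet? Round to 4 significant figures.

Distances travelled in equal time are proportional to diffusion rates, so d_UF₆/d_C₂H₂ = √(M_C₂H₂/M_UF₆) = √(26.04/352.02) = 0.2720.
With d_UF₆ + d_C₂H₂ = 107 cm, d_C₂H₂ = 107/(1 + 0.2720) = 84.12 cm.
d_UF₆ = 107 − 84.12 = 22.88 cm.

22.88 cm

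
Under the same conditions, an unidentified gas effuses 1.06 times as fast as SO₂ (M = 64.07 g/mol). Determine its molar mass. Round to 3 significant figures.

57.0 g/mol

From Graham's law, rate_X/rate_SO₂ = √(M_SO₂/M_X).
1.06 = √(64.07/M_X)
M_X = 64.07 / 1.06² = 64.07 / 1.124 = 57.0 g/mol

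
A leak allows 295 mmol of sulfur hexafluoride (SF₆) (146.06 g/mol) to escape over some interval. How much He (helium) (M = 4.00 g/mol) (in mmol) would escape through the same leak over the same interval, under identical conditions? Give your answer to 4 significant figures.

1783 mmol

From Graham's law, rate_He/rate_SF₆ = √(M_SF₆/M_He) = √(146.06/4.00) = √36.52 = 6.043.
So the amount for He is 295 × 6.043 = 1783 mmol.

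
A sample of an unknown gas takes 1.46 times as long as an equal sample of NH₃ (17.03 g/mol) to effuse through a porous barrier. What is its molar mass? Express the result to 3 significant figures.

Since effusion rate ∝ 1/√M, t_X/t_NH₃ = √(M_X/M_NH₃).
1.46 = √(M_X/17.03)
M_X = 17.03 × 1.46² = 17.03 × 2.132 = 36.3 g/mol

36.3 g/mol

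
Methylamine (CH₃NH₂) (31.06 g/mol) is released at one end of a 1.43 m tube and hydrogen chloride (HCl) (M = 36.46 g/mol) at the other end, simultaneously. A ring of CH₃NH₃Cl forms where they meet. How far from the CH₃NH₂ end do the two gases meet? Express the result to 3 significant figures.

0.744 m

The fronts meet when d_CH₃NH₂ + d_HCl = L with d_CH₃NH₂/d_HCl = √(M_HCl/M_CH₃NH₂) (Graham's law). Here √(M_HCl/M_CH₃NH₂) = √(36.46/31.06) = 1.083.
With d_CH₃NH₂ + d_HCl = 1.43 m, d_HCl = 1.43/(1 + 1.083) = 0.6864 m.
d_CH₃NH₂ = 1.43 − 0.6864 = 0.744 m.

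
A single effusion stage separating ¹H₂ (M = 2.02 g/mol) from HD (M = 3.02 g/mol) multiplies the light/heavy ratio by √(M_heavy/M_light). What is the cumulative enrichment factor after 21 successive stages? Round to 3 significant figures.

Overall factor = α^21 with α = √(3.02/2.02), i.e. (3.02/2.02)^(21/2).
= 1.49505^(21/2) = 68.2.

68.2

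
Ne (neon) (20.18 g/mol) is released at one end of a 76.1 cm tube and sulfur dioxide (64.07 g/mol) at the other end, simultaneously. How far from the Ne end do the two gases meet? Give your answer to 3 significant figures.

48.7 cm

In equal time, each gas travels a distance ∝ its rate ∝ 1/√M, so d_Ne/d_SO₂ = √(M_SO₂/M_Ne) = √(64.07/20.18) = 1.782.
With d_Ne + d_SO₂ = 76.1 cm, d_SO₂ = 76.1/(1 + 1.782) = 27.36 cm.
d_Ne = 76.1 − 27.36 = 48.7 cm.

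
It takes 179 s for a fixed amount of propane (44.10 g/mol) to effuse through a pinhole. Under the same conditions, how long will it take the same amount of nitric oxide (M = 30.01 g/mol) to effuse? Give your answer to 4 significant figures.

147.7 s

Using Graham's law: t_NO/t_C₃H₈ = √(M_NO/M_C₃H₈) = √(30.01/44.10) = √0.6805 = 0.8249.
So the time for NO is 179 × 0.8249 = 147.7 s.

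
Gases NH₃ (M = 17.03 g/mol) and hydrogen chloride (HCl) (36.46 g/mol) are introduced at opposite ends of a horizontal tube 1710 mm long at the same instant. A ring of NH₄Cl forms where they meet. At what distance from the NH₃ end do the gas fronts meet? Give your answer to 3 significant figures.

The fronts meet when d_NH₃ + d_HCl = L with d_NH₃/d_HCl = √(M_HCl/M_NH₃) (Graham's law). Here √(M_HCl/M_NH₃) = √(36.46/17.03) = 1.463.
With d_NH₃ + d_HCl = 1710 mm, d_HCl = 1710/(1 + 1.463) = 694.2 mm.
d_NH₃ = 1710 − 694.2 = 1020 mm.

1020 mm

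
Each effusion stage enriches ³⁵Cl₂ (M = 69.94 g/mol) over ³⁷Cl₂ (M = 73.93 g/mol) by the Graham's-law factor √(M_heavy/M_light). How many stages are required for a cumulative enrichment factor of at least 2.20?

29

Per stage α = (73.93/69.94)^(1/2) = 1.05705^0.5, giving ln α = 0.02774.
Need α^N ≥ 2.20 ⇒ N ≥ ln(2.20) / ln α = 0.7885 / 0.02774 = 28.42.
So at least 29 stages are needed.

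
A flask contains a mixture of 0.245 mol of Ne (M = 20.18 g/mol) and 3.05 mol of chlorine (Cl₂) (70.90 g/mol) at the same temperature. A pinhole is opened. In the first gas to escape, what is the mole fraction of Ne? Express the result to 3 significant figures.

Effusion rate of each component ∝ n_i/√M_i (partial pressure × 1/√M).
So x_Ne in the escaping gas = (n_Ne/√M_Ne) / Σ(n_i/√M_i)
= (0.245/√20.18) / (0.245/√20.18 + 3.05/√70.90) = 0.05454/(0.05454 + 0.3622) = 0.131.

0.131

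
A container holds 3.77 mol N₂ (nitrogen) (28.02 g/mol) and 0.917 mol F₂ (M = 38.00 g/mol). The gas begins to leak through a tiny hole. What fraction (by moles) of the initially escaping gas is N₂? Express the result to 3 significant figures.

Each component's effusion rate ∝ (its partial pressure)·(1/√M) ∝ n_i/√M_i.
So x_N₂ in the escaping gas = (n_N₂/√M_N₂) / Σ(n_i/√M_i)
= (3.77/√28.02) / (3.77/√28.02 + 0.917/√38.00) = 0.7122/(0.7122 + 0.1488) = 0.827.

0.827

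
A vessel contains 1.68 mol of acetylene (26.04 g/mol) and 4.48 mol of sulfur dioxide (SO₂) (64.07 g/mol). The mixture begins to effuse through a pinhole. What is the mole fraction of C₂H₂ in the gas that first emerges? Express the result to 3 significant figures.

Each component's effusion rate ∝ (its partial pressure)·(1/√M) ∝ n_i/√M_i.
Mole fraction of C₂H₂ in the effusate = (n_C₂H₂/√M_C₂H₂) / (n_C₂H₂/√M_C₂H₂ + n_SO₂/√M_SO₂)
= (1.68/√26.04) / (1.68/√26.04 + 4.48/√64.07) = 0.3292/(0.3292 + 0.5597) = 0.370.

0.370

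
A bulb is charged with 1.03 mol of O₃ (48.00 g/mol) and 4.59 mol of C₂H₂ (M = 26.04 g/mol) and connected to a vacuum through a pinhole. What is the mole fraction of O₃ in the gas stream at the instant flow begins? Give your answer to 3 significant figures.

0.142

The effusion rate of species i is ∝ p_i/√M_i ∝ n_i/√M_i.
x_O₃(eff) = (n_O₃/√M_O₃) / (n_O₃/√M_O₃ + n_C₂H₂/√M_C₂H₂)
= (1.03/√48.00) / (1.03/√48.00 + 4.59/√26.04) = 0.1487/(0.1487 + 0.8995) = 0.142.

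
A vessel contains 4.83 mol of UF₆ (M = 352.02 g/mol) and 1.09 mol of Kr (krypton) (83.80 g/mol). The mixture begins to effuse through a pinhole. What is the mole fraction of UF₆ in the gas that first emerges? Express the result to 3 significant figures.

0.684

Rate_i ∝ x_i/√M_i (Graham's law weighted by mole fraction), so the effusate composition follows n_i/√M_i.
x_UF₆(eff) = (n_UF₆/√M_UF₆) / (n_UF₆/√M_UF₆ + n_Kr/√M_Kr)
= (4.83/√352.02) / (4.83/√352.02 + 1.09/√83.80) = 0.2574/(0.2574 + 0.1191) = 0.684.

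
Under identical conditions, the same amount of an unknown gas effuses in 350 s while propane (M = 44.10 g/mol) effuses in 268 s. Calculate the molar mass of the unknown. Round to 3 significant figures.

75.2 g/mol

By Graham's law, t_X/t_C₃H₈ = √(M_X/M_C₃H₈).
350/268 = 1.306 = √(M_X/44.10)
M_X = 44.10 × 1.306² = 44.10 × 1.706 = 75.2 g/mol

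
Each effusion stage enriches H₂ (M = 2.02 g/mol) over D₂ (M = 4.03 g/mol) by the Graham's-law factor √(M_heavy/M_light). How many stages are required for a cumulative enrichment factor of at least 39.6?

11

With α = √(4.03/2.02) per stage, ln α = ½ ln(1.99505) = 0.3453.
Need α^N ≥ 39.6 ⇒ N ≥ ln(39.6) / ln α = 3.679 / 0.3453 = 10.65.
So at least 11 stages are needed.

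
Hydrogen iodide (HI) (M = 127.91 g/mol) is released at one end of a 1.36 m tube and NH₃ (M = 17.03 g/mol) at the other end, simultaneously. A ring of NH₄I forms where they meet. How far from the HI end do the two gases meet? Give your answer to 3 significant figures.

Distances travelled in equal time are proportional to diffusion rates, so d_HI/d_NH₃ = √(M_NH₃/M_HI) = √(17.03/127.91) = 0.3649.
With d_HI + d_NH₃ = 1.36 m, d_NH₃ = 1.36/(1 + 0.3649) = 0.9964 m.
d_HI = 1.36 − 0.9964 = 0.364 m.

0.364 m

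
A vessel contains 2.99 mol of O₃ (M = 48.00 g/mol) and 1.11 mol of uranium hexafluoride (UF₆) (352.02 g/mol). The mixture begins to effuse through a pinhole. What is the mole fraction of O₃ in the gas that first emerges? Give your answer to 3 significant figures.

0.879

Rate_i ∝ x_i/√M_i (Graham's law weighted by mole fraction), so the effusate composition follows n_i/√M_i.
x_O₃(eff) = (n_O₃/√M_O₃) / (n_O₃/√M_O₃ + n_UF₆/√M_UF₆)
= (2.99/√48.00) / (2.99/√48.00 + 1.11/√352.02) = 0.4316/(0.4316 + 0.05916) = 0.879.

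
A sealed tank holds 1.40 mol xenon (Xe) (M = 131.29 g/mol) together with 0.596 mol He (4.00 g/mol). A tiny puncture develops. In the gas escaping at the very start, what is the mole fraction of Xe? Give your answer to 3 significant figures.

Rate_i ∝ x_i/√M_i (Graham's law weighted by mole fraction), so the effusate composition follows n_i/√M_i.
Mole fraction of Xe in the effusate = (n_Xe/√M_Xe) / (n_Xe/√M_Xe + n_He/√M_He)
= (1.40/√131.29) / (1.40/√131.29 + 0.596/√4.00) = 0.1222/(0.1222 + 0.2980) = 0.291.

0.291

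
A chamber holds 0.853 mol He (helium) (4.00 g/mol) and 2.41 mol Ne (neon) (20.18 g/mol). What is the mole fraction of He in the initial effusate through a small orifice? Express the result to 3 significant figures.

Rate_i ∝ x_i/√M_i (Graham's law weighted by mole fraction), so the effusate composition follows n_i/√M_i.
Mole fraction of He in the effusate = (n_He/√M_He) / (n_He/√M_He + n_Ne/√M_Ne)
= (0.853/√4.00) / (0.853/√4.00 + 2.41/√20.18) = 0.4265/(0.4265 + 0.5365) = 0.443.

0.443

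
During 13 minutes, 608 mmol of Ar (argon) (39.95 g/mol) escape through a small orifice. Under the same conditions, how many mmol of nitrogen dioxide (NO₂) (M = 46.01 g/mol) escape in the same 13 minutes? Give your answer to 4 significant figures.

Graham's law gives rate_NO₂/rate_Ar = √(M_Ar/M_NO₂) = √(39.95/46.01) = √0.8683 = 0.9318.
So the amount for NO₂ is 608 × 0.9318 = 566.5 mmol.

566.5 mmol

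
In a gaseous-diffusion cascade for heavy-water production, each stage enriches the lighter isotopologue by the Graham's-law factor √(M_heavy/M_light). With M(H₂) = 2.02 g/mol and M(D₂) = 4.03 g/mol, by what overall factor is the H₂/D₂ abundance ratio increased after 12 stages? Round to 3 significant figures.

The single-stage factor is √(M_heavy/M_light), so 12 stages give [√(4.03/2.02)]^12 = (4.03/2.02)^(12/2).
= 1.99505^6 = 63.1.

63.1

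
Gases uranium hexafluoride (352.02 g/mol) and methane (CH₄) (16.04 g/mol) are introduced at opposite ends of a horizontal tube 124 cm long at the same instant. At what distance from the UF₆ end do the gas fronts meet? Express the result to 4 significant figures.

The fronts meet when d_UF₆ + d_CH₄ = L with d_UF₆/d_CH₄ = √(M_CH₄/M_UF₆) (Graham's law). Here √(M_CH₄/M_UF₆) = √(16.04/352.02) = 0.2135.
With d_UF₆ + d_CH₄ = 124 cm, d_CH₄ = 124/(1 + 0.2135) = 102.2 cm.
d_UF₆ = 124 − 102.2 = 21.81 cm.

21.81 cm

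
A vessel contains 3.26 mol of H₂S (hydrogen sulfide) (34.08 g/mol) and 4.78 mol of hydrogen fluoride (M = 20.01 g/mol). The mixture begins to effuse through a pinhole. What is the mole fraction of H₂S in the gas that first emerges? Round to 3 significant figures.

0.343

Each component's effusion rate ∝ (its partial pressure)·(1/√M) ∝ n_i/√M_i.
x_H₂S(eff) = (n_H₂S/√M_H₂S) / (n_H₂S/√M_H₂S + n_HF/√M_HF)
= (3.26/√34.08) / (3.26/√34.08 + 4.78/√20.01) = 0.5584/(0.5584 + 1.069) = 0.343.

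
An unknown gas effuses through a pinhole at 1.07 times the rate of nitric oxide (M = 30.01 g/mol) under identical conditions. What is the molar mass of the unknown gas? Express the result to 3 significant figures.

26.2 g/mol

Since effusion rate ∝ 1/√M, rate_X/rate_NO = √(M_NO/M_X).
1.07 = √(30.01/M_X)
M_X = 30.01 / 1.07² = 30.01 / 1.145 = 26.2 g/mol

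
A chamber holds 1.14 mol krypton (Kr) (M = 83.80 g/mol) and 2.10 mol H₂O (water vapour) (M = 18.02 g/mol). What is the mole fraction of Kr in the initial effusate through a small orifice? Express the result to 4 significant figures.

0.2011

Rate_i ∝ x_i/√M_i (Graham's law weighted by mole fraction), so the effusate composition follows n_i/√M_i.
x_Kr(eff) = (n_Kr/√M_Kr) / (n_Kr/√M_Kr + n_H₂O/√M_H₂O)
= (1.14/√83.80) / (1.14/√83.80 + 2.10/√18.02) = 0.1245/(0.1245 + 0.4947) = 0.2011.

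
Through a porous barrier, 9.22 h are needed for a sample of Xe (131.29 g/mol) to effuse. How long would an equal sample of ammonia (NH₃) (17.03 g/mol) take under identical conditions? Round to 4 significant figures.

Using Graham's law: t_NH₃/t_Xe = √(M_NH₃/M_Xe) = √(17.03/131.29) = √0.1297 = 0.3602.
So the time for NH₃ is 9.22 × 0.3602 = 3.321 h.

3.321 h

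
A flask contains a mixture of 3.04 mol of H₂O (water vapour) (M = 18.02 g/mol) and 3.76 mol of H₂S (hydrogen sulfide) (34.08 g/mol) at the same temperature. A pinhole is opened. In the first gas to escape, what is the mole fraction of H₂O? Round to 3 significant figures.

0.526

Effusion rate of each component ∝ n_i/√M_i (partial pressure × 1/√M).
Mole fraction of H₂O in the effusate = (n_H₂O/√M_H₂O) / (n_H₂O/√M_H₂O + n_H₂S/√M_H₂S)
= (3.04/√18.02) / (3.04/√18.02 + 3.76/√34.08) = 0.7161/(0.7161 + 0.6441) = 0.526.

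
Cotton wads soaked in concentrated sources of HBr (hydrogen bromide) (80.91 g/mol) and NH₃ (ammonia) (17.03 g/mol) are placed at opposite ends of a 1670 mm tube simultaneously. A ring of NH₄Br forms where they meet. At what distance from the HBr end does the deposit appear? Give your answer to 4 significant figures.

525.2 mm

In equal time, each gas travels a distance ∝ its rate ∝ 1/√M, so d_HBr/d_NH₃ = √(M_NH₃/M_HBr) = √(17.03/80.91) = 0.4588.
With d_HBr + d_NH₃ = 1670 mm, d_NH₃ = 1670/(1 + 0.4588) = 1145 mm.
d_HBr = 1670 − 1145 = 525.2 mm.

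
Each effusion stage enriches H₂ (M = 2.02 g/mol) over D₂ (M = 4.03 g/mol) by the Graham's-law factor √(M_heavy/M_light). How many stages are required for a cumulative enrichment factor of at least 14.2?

8

Per stage α = (4.03/2.02)^(1/2) = 1.99505^0.5, giving ln α = 0.3453.
Need α^N ≥ 14.2 ⇒ N ≥ ln(14.2) / ln α = 2.653 / 0.3453 = 7.68.
So at least 8 stages are needed.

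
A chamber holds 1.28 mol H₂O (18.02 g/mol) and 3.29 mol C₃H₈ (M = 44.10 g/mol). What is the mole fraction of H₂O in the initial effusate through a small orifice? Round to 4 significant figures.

0.3784

The effusion rate of species i is ∝ p_i/√M_i ∝ n_i/√M_i.
So x_H₂O in the escaping gas = (n_H₂O/√M_H₂O) / Σ(n_i/√M_i)
= (1.28/√18.02) / (1.28/√18.02 + 3.29/√44.10) = 0.3015/(0.3015 + 0.4954) = 0.3784.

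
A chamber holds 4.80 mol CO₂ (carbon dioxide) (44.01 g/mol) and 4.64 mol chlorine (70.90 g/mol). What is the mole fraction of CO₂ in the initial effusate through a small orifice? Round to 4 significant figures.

Each component's effusion rate ∝ (its partial pressure)·(1/√M) ∝ n_i/√M_i.
x_CO₂(eff) = (n_CO₂/√M_CO₂) / (n_CO₂/√M_CO₂ + n_Cl₂/√M_Cl₂)
= (4.80/√44.01) / (4.80/√44.01 + 4.64/√70.90) = 0.7235/(0.7235 + 0.5511) = 0.5677.

0.5677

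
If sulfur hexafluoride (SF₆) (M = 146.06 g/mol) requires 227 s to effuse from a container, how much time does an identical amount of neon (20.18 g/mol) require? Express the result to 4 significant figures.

84.38 s

By Graham's law, t_Ne/t_SF₆ = √(M_Ne/M_SF₆) = √(20.18/146.06) = √0.1382 = 0.3717.
So the time for Ne is 227 × 0.3717 = 84.38 s.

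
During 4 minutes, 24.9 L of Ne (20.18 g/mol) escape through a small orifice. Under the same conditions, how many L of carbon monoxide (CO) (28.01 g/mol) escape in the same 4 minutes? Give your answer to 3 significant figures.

By Graham's law, rate_CO/rate_Ne = √(M_Ne/M_CO) = √(20.18/28.01) = √0.7205 = 0.8488.
So the volume for CO is 24.9 × 0.8488 = 21.1 L.

21.1 L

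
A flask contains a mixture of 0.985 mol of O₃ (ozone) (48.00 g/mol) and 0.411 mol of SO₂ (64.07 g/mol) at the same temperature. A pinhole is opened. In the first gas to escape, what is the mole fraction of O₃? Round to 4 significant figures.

0.7347

Rate_i ∝ x_i/√M_i (Graham's law weighted by mole fraction), so the effusate composition follows n_i/√M_i.
So x_O₃ in the escaping gas = (n_O₃/√M_O₃) / Σ(n_i/√M_i)
= (0.985/√48.00) / (0.985/√48.00 + 0.411/√64.07) = 0.1422/(0.1422 + 0.05135) = 0.7347.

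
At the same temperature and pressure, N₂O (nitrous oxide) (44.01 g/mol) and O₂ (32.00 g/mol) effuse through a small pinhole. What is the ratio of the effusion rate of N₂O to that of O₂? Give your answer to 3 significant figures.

Graham's law gives rate_N₂O/rate_O₂ = √(M_O₂/M_N₂O) = √(32.00/44.01) = √0.7271 = 0.853.

0.853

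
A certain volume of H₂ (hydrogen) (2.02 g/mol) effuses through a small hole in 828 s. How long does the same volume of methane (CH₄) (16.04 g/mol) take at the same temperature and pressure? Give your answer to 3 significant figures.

2330 s

From Graham's law, t_CH₄/t_H₂ = √(M_CH₄/M_H₂) = √(16.04/2.02) = √7.941 = 2.818.
So the time for CH₄ is 828 × 2.818 = 2330 s.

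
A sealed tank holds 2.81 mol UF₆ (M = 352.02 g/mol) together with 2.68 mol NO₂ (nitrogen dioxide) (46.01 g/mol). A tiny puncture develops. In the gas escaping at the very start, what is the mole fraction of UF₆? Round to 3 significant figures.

Each component's effusion rate ∝ (its partial pressure)·(1/√M) ∝ n_i/√M_i.
So x_UF₆ in the escaping gas = (n_UF₆/√M_UF₆) / Σ(n_i/√M_i)
= (2.81/√352.02) / (2.81/√352.02 + 2.68/√46.01) = 0.1498/(0.1498 + 0.3951) = 0.275.

0.275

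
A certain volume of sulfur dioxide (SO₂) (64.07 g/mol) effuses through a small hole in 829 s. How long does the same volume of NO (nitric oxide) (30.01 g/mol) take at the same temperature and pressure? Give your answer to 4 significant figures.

Since effusion rate ∝ 1/√M, t_NO/t_SO₂ = √(M_NO/M_SO₂) = √(30.01/64.07) = √0.4684 = 0.6844.
So the time for NO is 829 × 0.6844 = 567.4 s.

567.4 s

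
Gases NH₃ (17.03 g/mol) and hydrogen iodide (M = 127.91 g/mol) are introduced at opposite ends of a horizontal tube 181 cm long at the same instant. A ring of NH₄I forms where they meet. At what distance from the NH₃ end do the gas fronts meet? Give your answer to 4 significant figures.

In equal time, each gas travels a distance ∝ its rate ∝ 1/√M, so d_NH₃/d_HI = √(M_HI/M_NH₃) = √(127.91/17.03) = 2.741.
With d_NH₃ + d_HI = 181 cm, d_HI = 181/(1 + 2.741) = 48.39 cm.
d_NH₃ = 181 − 48.39 = 132.6 cm.

132.6 cm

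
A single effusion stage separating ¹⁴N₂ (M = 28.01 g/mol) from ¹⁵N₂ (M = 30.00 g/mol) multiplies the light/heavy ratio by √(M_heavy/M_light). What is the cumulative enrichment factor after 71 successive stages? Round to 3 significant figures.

The single-stage factor is √(M_heavy/M_light), so 71 stages give [√(30.00/28.01)]^71 = (30.00/28.01)^(71/2).
= 1.07105^(71/2) = 11.4.

11.4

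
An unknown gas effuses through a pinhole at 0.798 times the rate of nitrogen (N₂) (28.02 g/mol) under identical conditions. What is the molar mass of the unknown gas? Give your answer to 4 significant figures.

44.00 g/mol

Graham's law gives rate_X/rate_N₂ = √(M_N₂/M_X).
0.798 = √(28.02/M_X)
M_X = 28.02 / 0.798² = 28.02 / 0.6368 = 44.00 g/mol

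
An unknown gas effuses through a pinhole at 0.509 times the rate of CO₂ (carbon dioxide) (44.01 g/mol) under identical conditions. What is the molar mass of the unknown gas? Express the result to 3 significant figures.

170 g/mol

From Graham's law, rate_X/rate_CO₂ = √(M_CO₂/M_X).
0.509 = √(44.01/M_X)
M_X = 44.01 / 0.509² = 44.01 / 0.2591 = 170 g/mol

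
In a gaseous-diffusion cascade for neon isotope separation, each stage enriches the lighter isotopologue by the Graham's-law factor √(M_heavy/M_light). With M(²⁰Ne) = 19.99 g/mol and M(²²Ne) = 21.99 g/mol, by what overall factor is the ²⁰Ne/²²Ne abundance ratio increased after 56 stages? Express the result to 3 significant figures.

The single-stage factor is √(M_heavy/M_light), so 56 stages give [√(21.99/19.99)]^56 = (21.99/19.99)^(56/2).
= 1.10005^28 = 14.4.

14.4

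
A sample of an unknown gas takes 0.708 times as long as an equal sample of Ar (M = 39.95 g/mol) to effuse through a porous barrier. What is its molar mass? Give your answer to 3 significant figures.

20.0 g/mol

Using Graham's law: t_X/t_Ar = √(M_X/M_Ar).
0.708 = √(M_X/39.95)
M_X = 39.95 × 0.708² = 39.95 × 0.5013 = 20.0 g/mol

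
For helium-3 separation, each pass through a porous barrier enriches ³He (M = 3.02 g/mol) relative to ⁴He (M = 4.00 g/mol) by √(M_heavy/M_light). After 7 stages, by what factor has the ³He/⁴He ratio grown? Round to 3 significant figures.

2.67

Each stage multiplies the ratio by α = √(4.00/3.02), so after 7 stages the overall factor is α^7 = (4.00/3.02)^(7/2).
= 1.32450^(7/2) = 2.67.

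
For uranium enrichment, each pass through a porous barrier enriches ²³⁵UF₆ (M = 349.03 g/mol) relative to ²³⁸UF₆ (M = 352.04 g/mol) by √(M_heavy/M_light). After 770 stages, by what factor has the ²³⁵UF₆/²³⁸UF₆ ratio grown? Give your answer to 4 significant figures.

27.27

After 770 stages the ratio has grown by (√(352.04/349.03))^770 = (352.04/349.03)^(770/2).
= 1.00862^385 = 27.27.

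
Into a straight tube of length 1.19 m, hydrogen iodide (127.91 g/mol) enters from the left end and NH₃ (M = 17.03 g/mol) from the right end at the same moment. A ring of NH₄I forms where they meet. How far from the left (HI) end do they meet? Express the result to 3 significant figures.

Distances travelled in equal time are proportional to diffusion rates, so d_HI/d_NH₃ = √(M_NH₃/M_HI) = √(17.03/127.91) = 0.3649.
With d_HI + d_NH₃ = 1.19 m, d_NH₃ = 1.19/(1 + 0.3649) = 0.8719 m.
d_HI = 1.19 − 0.8719 = 0.318 m.

0.318 m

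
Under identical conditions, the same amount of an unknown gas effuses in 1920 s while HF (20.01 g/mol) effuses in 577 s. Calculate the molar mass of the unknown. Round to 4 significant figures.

Since effusion rate ∝ 1/√M, t_X/t_HF = √(M_X/M_HF).
1920/577 = 3.328 = √(M_X/20.01)
M_X = 20.01 × 3.328² = 20.01 × 11.07 = 221.6 g/mol

221.6 g/mol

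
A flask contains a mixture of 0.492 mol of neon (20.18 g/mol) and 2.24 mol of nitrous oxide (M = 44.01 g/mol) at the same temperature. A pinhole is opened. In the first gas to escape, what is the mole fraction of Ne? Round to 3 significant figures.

The effusion rate of species i is ∝ p_i/√M_i ∝ n_i/√M_i.
x_Ne(eff) = (n_Ne/√M_Ne) / (n_Ne/√M_Ne + n_N₂O/√M_N₂O)
= (0.492/√20.18) / (0.492/√20.18 + 2.24/√44.01) = 0.1095/(0.1095 + 0.3377) = 0.245.

0.245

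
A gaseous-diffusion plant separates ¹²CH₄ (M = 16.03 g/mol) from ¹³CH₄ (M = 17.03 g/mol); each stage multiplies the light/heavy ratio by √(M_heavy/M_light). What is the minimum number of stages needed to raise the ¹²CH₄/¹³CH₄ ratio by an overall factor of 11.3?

81

Single-stage factor α = √(17.03/16.03), so ln α = ½ ln(1.06238) = 0.03026.
Need α^N ≥ 11.3 ⇒ N ≥ ln(11.3) / ln α = 2.425 / 0.03026 = 80.14.
So at least 81 stages are needed.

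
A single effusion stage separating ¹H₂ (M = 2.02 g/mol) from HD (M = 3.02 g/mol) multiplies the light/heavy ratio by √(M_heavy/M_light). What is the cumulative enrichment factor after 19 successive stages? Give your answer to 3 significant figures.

The single-stage factor is √(M_heavy/M_light), so 19 stages give [√(3.02/2.02)]^19 = (3.02/2.02)^(19/2).
= 1.49505^(19/2) = 45.6.

45.6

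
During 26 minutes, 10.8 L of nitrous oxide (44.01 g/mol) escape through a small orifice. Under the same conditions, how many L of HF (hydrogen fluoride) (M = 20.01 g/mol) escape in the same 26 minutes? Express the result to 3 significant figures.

16.0 L

Graham's law gives rate_HF/rate_N₂O = √(M_N₂O/M_HF) = √(44.01/20.01) = √2.199 = 1.483.
So the volume for HF is 10.8 × 1.483 = 16.0 L.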